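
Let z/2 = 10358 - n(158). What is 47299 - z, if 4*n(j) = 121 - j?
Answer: 53129/2 ≈ 26565.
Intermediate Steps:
n(j) = 121/4 - j/4 (n(j) = (121 - j)/4 = 121/4 - j/4)
z = 41469/2 (z = 2*(10358 - (121/4 - ¼*158)) = 2*(10358 - (121/4 - 79/2)) = 2*(10358 - 1*(-37/4)) = 2*(10358 + 37/4) = 2*(41469/4) = 41469/2 ≈ 20735.)
47299 - z = 47299 - 1*41469/2 = 47299 - 41469/2 = 53129/2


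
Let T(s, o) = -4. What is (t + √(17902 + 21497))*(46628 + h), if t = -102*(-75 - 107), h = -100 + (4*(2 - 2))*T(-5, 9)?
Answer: 863745792 + 46528*√39399 ≈ 8.7298e+8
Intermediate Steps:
h = -100 (h = -100 + (4*(2 - 2))*(-4) = -100 + (4*0)*(-4) = -100 + 0*(-4) = -100 + 0 = -100)
t = 18564 (t = -102*(-182) = 18564)
(t + √(17902 + 21497))*(46628 + h) = (18564 + √(17902 + 21497))*(46628 - 100) = (18564 + √39399)*46528 = 863745792 + 46528*√39399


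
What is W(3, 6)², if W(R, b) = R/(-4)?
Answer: 9/16 ≈ 0.56250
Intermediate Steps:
W(R, b) = -R/4 (W(R, b) = R*(-¼) = -R/4)
W(3, 6)² = (-¼*3)² = (-¾)² = 9/16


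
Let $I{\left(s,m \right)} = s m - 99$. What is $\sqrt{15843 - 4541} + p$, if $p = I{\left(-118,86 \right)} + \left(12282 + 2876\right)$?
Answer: $4911 + \sqrt{11302} \approx 5017.3$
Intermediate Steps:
$I{\left(s,m \right)} = -99 + m s$ ($I{\left(s,m \right)} = m s - 99 = -99 + m s$)
$p = 4911$ ($p = \left(-99 + 86 \left(-118\right)\right) + \left(12282 + 2876\right) = \left(-99 - 10148\right) + 15158 = -10247 + 15158 = 4911$)
$\sqrt{15843 - 4541} + p = \sqrt{15843 - 4541} + 4911 = \sqrt{11302} + 4911 = 4911 + \sqrt{11302}$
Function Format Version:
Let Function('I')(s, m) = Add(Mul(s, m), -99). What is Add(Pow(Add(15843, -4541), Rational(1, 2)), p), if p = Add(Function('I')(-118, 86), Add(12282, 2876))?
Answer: Add(4911, Pow(11302, Rational(1, 2))) ≈ 5017.3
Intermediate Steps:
Function('I')(s, m) = Add(-99, Mul(m, s)) (Function('I')(s, m) = Add(Mul(m, s), -99) = Add(-99, Mul(m, s)))
p = 4911 (p = Add(Add(-99, Mul(86, -118)), Add(12282, 2876)) = Add(Add(-99, -10148), 15158) = Add(-10247, 15158) = 4911)
Add(Pow(Add(15843, -4541), Rational(1, 2)), p) = Add(Pow(Add(15843, -4541), Rational(1, 2)), 4911) = Add(Pow(11302, Rational(1, 2)), 4911) = Add(4911, Pow(11302, Rational(1, 2)))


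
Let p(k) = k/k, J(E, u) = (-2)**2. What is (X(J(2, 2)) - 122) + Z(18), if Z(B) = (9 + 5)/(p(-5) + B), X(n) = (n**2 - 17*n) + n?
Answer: -3216/19 ≈ -169.26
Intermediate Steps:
J(E, u) = 4
X(n) = n**2 - 16*n
p(k) = 1
Z(B) = 14/(1 + B) (Z(B) = (9 + 5)/(1 + B) = 14/(1 + B))
(X(J(2, 2)) - 122) + Z(18) = (4*(-16 + 4) - 122) + 14/(1 + 18) = (4*(-12) - 122) + 14/19 = (-48 - 122) + 14*(1/19) = -170 + 14/19 = -3216/19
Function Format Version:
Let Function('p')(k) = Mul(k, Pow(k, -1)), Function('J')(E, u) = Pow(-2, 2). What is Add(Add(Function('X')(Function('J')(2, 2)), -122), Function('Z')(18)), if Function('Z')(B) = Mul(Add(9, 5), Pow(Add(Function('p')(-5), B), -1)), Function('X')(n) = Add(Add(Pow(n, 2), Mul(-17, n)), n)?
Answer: Rational(-3216, 19) ≈ -169.26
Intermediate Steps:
Function('J')(E, u) = 4
Function('X')(n) = Add(Pow(n, 2), Mul(-16, n))
Function('p')(k) = 1
Function('Z')(B) = Mul(14, Pow(Add(1, B), -1)) (Function('Z')(B) = Mul(Add(9, 5), Pow(Add(1, B), -1)) = Mul(14, Pow(Add(1, B), -1)))
Add(Add(Function('X')(Function('J')(2, 2)), -122), Function('Z')(18)) = Add(Add(Mul(4, Add(-16, 4)), -122), Mul(14, Pow(Add(1, 18), -1))) = Add(Add(Mul(4, -12), -122), Mul(14, Pow(19, -1))) = Add(Add(-48, -122), Mul(14, Rational(1, 19))) = Add(-170, Rational(14, 19)) = Rational(-3216, 19)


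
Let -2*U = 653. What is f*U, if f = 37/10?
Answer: -24161/20 ≈ -1208.1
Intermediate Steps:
U = -653/2 (U = -½*653 = -653/2 ≈ -326.50)
f = 37/10 (f = 37*(⅒) = 37/10 ≈ 3.7000)
f*U = (37/10)*(-653/2) = -24161/20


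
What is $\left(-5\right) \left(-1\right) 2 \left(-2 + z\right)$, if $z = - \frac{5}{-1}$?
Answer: $30$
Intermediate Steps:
$z = 5$ ($z = \left(-5\right) \left(-1\right) = 5$)
$\left(-5\right) \left(-1\right) 2 \left(-2 + z\right) = \left(-5\right) \left(-1\right) 2 \left(-2 + 5\right) = 5 \cdot 2 \cdot 3 = 10 \cdot 3 = 30$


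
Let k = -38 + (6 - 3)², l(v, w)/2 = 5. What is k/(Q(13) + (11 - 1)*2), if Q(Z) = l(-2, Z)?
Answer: -29/30 ≈ -0.96667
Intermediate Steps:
l(v, w) = 10 (l(v, w) = 2*5 = 10)
Q(Z) = 10
k = -29 (k = -38 + 3² = -38 + 9 = -29)
k/(Q(13) + (11 - 1)*2) = -29/(10 + (11 - 1)*2) = -29/(10 + 10*2) = -29/(10 + 20) = -29/30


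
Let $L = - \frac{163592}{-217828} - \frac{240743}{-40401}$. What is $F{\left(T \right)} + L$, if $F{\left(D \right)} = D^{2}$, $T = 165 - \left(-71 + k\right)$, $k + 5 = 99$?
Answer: $\frac{3413686679369}{169239789} \approx 20171.0$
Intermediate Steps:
$k = 94$ ($k = -5 + 99 = 94$)
$T = 142$ ($T = 165 - \left(-71 + 94\right) = 165 - 23 = 142$)
$L = \frac{1135573973}{169239789}$ ($L = \left(-163592\right) \left(- \frac{1}{217828}\right) - - \frac{240743}{40401} = \frac{3146}{4189} + \frac{240743}{40401} = \frac{1135573973}{169239789} \approx 6.7099$)
$F{\left(T \right)} + L = 142^{2} + \frac{1135573973}{169239789} = 20164 + \frac{1135573973}{169239789} = \frac{3413686679369}{169239789}$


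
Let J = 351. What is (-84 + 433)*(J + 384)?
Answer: 256515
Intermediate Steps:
(-84 + 433)*(J + 384) = (-84 + 433)*(351 + 384) = 349*735 = 256515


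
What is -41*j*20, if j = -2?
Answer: 1640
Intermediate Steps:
-41*j*20 = -41*(-2)*20 = 82*20 = 1640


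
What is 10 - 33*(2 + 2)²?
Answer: -518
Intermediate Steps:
10 - 33*(2 + 2)² = 10 - 33*4² = 10 - 33*16 = 10 - 528 = -518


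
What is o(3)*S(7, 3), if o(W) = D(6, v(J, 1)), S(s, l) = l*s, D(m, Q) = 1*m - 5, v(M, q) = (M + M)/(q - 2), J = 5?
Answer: 21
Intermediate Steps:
v(M, q) = 2*M/(-2 + q) (v(M, q) = (2*M)/(-2 + q) = 2*M/(-2 + q))
D(m, Q) = -5 + m (D(m, Q) = m - 5 = -5 + m)
o(W) = 1 (o(W) = -5 + 6 = 1)
o(3)*S(7, 3) = 1*(3*7) = 1*21 = 21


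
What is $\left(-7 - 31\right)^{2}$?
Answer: $1444$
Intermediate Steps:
$\left(-7 - 31\right)^{2} = \left(-38\right)^{2} = 1444$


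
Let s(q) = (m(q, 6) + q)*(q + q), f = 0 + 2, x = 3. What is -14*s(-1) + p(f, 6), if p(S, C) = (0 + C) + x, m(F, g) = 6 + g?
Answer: 317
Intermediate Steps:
f = 2
p(S, C) = 3 + C (p(S, C) = (0 + C) + 3 = C + 3 = 3 + C)
s(q) = 2*q*(12 + q) (s(q) = ((6 + 6) + q)*(q + q) = (12 + q)*(2*q) = 2*q*(12 + q))
-14*s(-1) + p(f, 6) = -28*(-1)*(12 - 1) + (3 + 6) = -28*(-1)*11 + 9 = -14*(-22) + 9 = 308 + 9 = 317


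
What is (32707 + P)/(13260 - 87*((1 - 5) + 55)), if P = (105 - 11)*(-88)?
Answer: 8145/2941 ≈ 2.7695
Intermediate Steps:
P = -8272 (P = 94*(-88) = -8272)
(32707 + P)/(13260 - 87*((1 - 5) + 55)) = (32707 - 8272)/(13260 - 87*((1 - 5) + 55)) = 24435/(13260 - 87*(-4 + 55)) = 24435/(13260 - 87*51) = 24435/(13260 - 4437) = 24435/8823 = 24435*(1/8823) = 8145/2941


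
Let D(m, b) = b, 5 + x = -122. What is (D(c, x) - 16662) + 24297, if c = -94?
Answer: 7508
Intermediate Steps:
x = -127 (x = -5 - 122 = -127)
(D(c, x) - 16662) + 24297 = (-127 - 16662) + 24297 = -16789 + 24297 = 7508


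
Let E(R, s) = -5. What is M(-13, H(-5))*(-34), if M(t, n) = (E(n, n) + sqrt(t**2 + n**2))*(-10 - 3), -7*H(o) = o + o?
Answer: -2210 + 7514*sqrt(29)/7 ≈ 3570.6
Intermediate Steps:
H(o) = -2*o/7 (H(o) = -(o + o)/7 = -2*o/7)
M(t, n) = 65 - 13*sqrt(n**2 + t**2) (M(t, n) = (-5 + sqrt(t**2 + n**2))*(-10 - 3) = (-5 + sqrt(n**2 + t**2))*(-13) = 65 - 13*sqrt(n**2 + t**2))
M(-13, H(-5))*(-34) = (65 - 13*sqrt((-2/7*(-5))**2 + (-13)**2))*(-34) = (65 - 13*sqrt((10/7)**2 + 169))*(-34) = (65 - 13*sqrt(100/49 + 169))*(-34) = (65 - 221*sqrt(29)/7)*(-34) = -2210 + 7514*sqrt(29)/7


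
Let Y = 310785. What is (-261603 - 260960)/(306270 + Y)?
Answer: -522563/617055 ≈ -0.84687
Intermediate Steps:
(-261603 - 260960)/(306270 + Y) = (-261603 - 260960)/(306270 + 310785) = -522563/617055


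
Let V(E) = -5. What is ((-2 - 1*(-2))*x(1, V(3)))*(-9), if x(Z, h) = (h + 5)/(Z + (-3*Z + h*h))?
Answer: 0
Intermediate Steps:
x(Z, h) = (5 + h)/(h**2 - 2*Z) (x(Z, h) = (5 + h)/(Z + (-3*Z + h**2)) = (5 + h)/(Z + (h**2 - 3*Z)) = (5 + h)/(h**2 - 2*Z))
((-2 - 1*(-2))*x(1, V(3)))*(-9) = ((-2 - 1*(-2))*((5 - 5)/((-5)**2 - 2*1)))*(-9) = ((-2 + 2)*(0/(25 - 2)))*(-9) = (0*(0/23))*(-9) = (0*((1/23)*0))*(-9) = (0*0)*(-9) = 0*(-9) = 0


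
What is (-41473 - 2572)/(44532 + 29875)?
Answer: -44045/74407 ≈ -0.59195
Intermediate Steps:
(-41473 - 2572)/(44532 + 29875) = -44045/74407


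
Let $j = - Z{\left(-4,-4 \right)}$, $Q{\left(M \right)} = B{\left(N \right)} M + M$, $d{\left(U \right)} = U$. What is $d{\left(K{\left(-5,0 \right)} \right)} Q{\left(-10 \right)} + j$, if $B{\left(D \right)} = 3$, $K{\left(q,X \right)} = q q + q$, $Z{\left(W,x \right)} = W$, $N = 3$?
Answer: $-796$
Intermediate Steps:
$K{\left(q,X \right)} = q + q^{2}$ ($K{\left(q,X \right)} = q^{2} + q = q + q^{2}$)
$Q{\left(M \right)} = 4 M$ ($Q{\left(M \right)} = 3 M + M = 4 M$)
$j = 4$ ($j = \left(-1\right) \left(-4\right) = 4$)
$d{\left(K{\left(-5,0 \right)} \right)} Q{\left(-10 \right)} + j = - 5 \left(1 - 5\right) 4 \left(-10\right) + 4 = \left(-5\right) \left(-4\right) \left(-40\right) + 4 = 20 \left(-40\right) + 4 = -800 + 4 = -796$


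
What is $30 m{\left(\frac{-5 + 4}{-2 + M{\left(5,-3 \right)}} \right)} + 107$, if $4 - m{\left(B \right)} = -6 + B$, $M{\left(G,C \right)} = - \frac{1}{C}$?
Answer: $389$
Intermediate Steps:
$m{\left(B \right)} = 10 - B$ ($m{\left(B \right)} = 4 - \left(-6 + B\right) = 10 - B$)
$30 m{\left(\frac{-5 + 4}{-2 + M{\left(5,-3 \right)}} \right)} + 107 = 30 \left(10 - \frac{-5 + 4}{-2 - \frac{1}{-3}}\right) + 107 = 30 \left(10 - - \frac{1}{-2 - - \frac{1}{3}}\right) + 107 = 30 \left(10 - - \frac{1}{-2 + \frac{1}{3}}\right) + 107 = 30 \left(10 - - \frac{1}{- \frac{5}{3}}\right) + 107 = 30 \left(10 - \left(-1\right) \left(- \frac{3}{5}\right)\right) + 107 = 30 \left(10 - \frac{3}{5}\right) + 107 = 30 \cdot \frac{47}{5} + 107 = 282 + 107 = 389$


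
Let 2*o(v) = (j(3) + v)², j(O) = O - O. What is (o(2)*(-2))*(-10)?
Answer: 40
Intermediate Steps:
j(O) = 0
o(v) = v²/2 (o(v) = (0 + v)²/2 = v²/2)
(o(2)*(-2))*(-10) = (((½)*2²)*(-2))*(-10) = (((½)*4)*(-2))*(-10) = (2*(-2))*(-10) = -4*(-10) = 40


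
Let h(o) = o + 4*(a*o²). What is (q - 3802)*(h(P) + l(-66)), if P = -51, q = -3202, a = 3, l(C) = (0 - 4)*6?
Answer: -218083548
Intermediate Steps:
l(C) = -24 (l(C) = -4*6 = -24)
h(o) = o + 12*o² (h(o) = o + 4*(3*o²) = o + 12*o²)
(q - 3802)*(h(P) + l(-66)) = (-3202 - 3802)*(-51*(1 + 12*(-51)) - 24) = -7004*(-51*(1 - 612) - 24) = -7004*(-51*(-611) - 24) = -7004*(31161 - 24) = -7004*31137 = -218083548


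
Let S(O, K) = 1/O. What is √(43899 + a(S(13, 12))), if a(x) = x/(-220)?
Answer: √89769064385/1430 ≈ 209.52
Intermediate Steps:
a(x) = -x/220 (a(x) = x*(-1/220) = -x/220)
√(43899 + a(S(13, 12))) = √(43899 - 1/220/13) = √(43899 - 1/220*1/13) = √(43899 - 1/2860) = √(125551139/2860) = √89769064385/1430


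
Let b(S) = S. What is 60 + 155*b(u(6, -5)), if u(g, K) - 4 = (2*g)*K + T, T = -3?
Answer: -9085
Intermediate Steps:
u(g, K) = 1 + 2*K*g (u(g, K) = 4 + ((2*g)*K - 3) = 4 + (2*K*g - 3) = 4 + (-3 + 2*K*g) = 1 + 2*K*g)
60 + 155*b(u(6, -5)) = 60 + 155*(1 + 2*(-5)*6) = 60 + 155*(1 - 60) = 60 + 155*(-59) = 60 - 9145 = -9085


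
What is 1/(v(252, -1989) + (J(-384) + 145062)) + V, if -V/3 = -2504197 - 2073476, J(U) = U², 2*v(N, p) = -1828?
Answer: 4004603272477/291604 ≈ 1.3733e+7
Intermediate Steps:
v(N, p) = -914 (v(N, p) = (½)*(-1828) = -914)
V = 13733019 (V = -3*(-2504197 - 2073476) = -3*(-4577673) = 13733019)
1/(v(252, -1989) + (J(-384) + 145062)) + V = 1/(-914 + ((-384)² + 145062)) + 13733019 = 1/(-914 + (147456 + 145062)) + 13733019 = 1/(-914 + 292518) + 13733019 = 1/291604 + 13733019 = 4004603272477/291604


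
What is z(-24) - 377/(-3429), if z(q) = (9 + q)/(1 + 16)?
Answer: -45026/58293 ≈ -0.77241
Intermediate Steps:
z(q) = 9/17 + q/17 (z(q) = (9 + q)/17 = (9 + q)*(1/17) = 9/17 + q/17)
z(-24) - 377/(-3429) = (9/17 + (1/17)*(-24)) - 377/(-3429) = (9/17 - 24/17) - 377*(-1/3429) = -15/17 + 377/3429 = -45026/58293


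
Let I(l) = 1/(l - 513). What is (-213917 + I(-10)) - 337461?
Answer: -288370695/523 ≈ -5.5138e+5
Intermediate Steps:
I(l) = 1/(-513 + l)
(-213917 + I(-10)) - 337461 = (-213917 + 1/(-513 - 10)) - 337461 = (-213917 + 1/(-523)) - 337461 = (-213917 - 1/523) - 337461 = -111878592/523 - 337461 = -288370695/523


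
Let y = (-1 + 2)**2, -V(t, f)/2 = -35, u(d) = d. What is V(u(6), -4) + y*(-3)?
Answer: 67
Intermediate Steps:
V(t, f) = 70 (V(t, f) = -2*(-35) = 70)
y = 1 (y = 1**2 = 1)
V(u(6), -4) + y*(-3) = 70 + 1*(-3) = 70 - 3 = 67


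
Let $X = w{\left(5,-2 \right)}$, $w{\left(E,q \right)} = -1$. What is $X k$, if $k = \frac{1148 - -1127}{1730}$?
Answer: $- \frac{455}{346} \approx -1.315$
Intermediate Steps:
$k = \frac{455}{346}$ ($k = \left(1148 + 1127\right) \frac{1}{1730} = 2275 \cdot \frac{1}{1730} = \frac{455}{346} \approx 1.315$)
$X = -1$
$X k = \left(-1\right) \frac{455}{346} = - \frac{455}{346}$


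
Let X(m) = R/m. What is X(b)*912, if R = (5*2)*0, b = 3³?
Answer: 0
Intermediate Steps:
b = 27
R = 0 (R = 10*0 = 0)
X(m) = 0 (X(m) = 0/m = 0)
X(b)*912 = 0*912 = 0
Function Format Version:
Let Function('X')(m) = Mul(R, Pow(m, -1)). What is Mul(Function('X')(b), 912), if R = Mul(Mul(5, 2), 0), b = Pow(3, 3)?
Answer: 0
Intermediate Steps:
b = 27
R = 0 (R = Mul(10, 0) = 0)
Function('X')(m) = 0 (Function('X')(m) = Mul(0, Pow(m, -1)) = 0)
Mul(Function('X')(b), 912) = Mul(0, 912) = 0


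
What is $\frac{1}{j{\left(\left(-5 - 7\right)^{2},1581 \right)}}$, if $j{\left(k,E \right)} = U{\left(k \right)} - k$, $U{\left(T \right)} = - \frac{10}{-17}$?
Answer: $- \frac{17}{2438} \approx -0.0069729$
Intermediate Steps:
$U{\left(T \right)} = \frac{10}{17}$ ($U{\left(T \right)} = \left(-10\right) \left(- \frac{1}{17}\right) = \frac{10}{17}$)
$j{\left(k,E \right)} = \frac{10}{17} - k$
$\frac{1}{j{\left(\left(-5 - 7\right)^{2},1581 \right)}} = \frac{1}{\frac{10}{17} - \left(-5 - 7\right)^{2}} = \frac{1}{\frac{10}{17} - \left(-12\right)^{2}} = \frac{1}{\frac{10}{17} - 144} = \frac{1}{- \frac{2438}{17}} = - \frac{17}{2438}$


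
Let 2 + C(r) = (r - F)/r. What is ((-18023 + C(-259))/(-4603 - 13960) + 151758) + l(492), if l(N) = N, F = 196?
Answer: 104570686610/686831 ≈ 1.5225e+5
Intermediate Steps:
C(r) = -2 + (-196 + r)/r (C(r) = -2 + (r - 1*196)/r = -2 + (r - 196)/r = -2 + (-196 + r)/r)
((-18023 + C(-259))/(-4603 - 13960) + 151758) + l(492) = ((-18023 + (-196 - 1*(-259))/(-259))/(-4603 - 13960) + 151758) + 492 = ((-18023 - (-196 + 259)/259)/(-18563) + 151758) + 492 = ((-18023 - 1/259*63)*(-1/18563) + 151758) + 492 = ((-18023 - 9/37)*(-1/18563) + 151758) + 492 = (-666860/37*(-1/18563) + 151758) + 492 = (666860/686831 + 151758) + 492 = 104232765758/686831 + 492 = 104570686610/686831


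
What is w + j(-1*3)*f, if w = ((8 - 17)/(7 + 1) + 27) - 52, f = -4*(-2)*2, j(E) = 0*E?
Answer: -209/8 ≈ -26.125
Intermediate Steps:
j(E) = 0
f = 16 (f = 8*2 = 16)
w = -209/8 (w = (-9/8 + 27) - 52 = 207/8 - 52 = -209/8 ≈ -26.125)
w + j(-1*3)*f = -209/8 + 0*16 = -209/8 + 0 = -209/8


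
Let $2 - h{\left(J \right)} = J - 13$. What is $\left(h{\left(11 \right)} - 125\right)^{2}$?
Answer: $14641$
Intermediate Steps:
$h{\left(J \right)} = 15 - J$ ($h{\left(J \right)} = 2 - \left(J - 13\right) = 2 - \left(-13 + J\right) = 15 - J$)
$\left(h{\left(11 \right)} - 125\right)^{2} = \left(\left(15 - 11\right) - 125\right)^{2} = \left(4 - 125\right)^{2} = \left(-121\right)^{2} = 14641$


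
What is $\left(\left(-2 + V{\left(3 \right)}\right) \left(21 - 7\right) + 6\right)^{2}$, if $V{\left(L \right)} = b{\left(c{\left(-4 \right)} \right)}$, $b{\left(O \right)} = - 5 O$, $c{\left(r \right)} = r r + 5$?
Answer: $2226064$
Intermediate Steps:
$c{\left(r \right)} = 5 + r^{2}$ ($c{\left(r \right)} = r^{2} + 5 = 5 + r^{2}$)
$V{\left(L \right)} = -105$ ($V{\left(L \right)} = - 5 \left(5 + \left(-4\right)^{2}\right) = - 5 \left(5 + 16\right) = \left(-5\right) 21 = -105$)
$\left(\left(-2 + V{\left(3 \right)}\right) \left(21 - 7\right) + 6\right)^{2} = \left(\left(-2 - 105\right) \left(21 - 7\right) + 6\right)^{2} = \left(\left(-107\right) 14 + 6\right)^{2} = \left(-1498 + 6\right)^{2} = \left(-1492\right)^{2} = 2226064$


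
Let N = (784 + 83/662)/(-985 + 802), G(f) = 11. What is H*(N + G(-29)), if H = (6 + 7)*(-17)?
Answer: -179786815/121146 ≈ -1484.1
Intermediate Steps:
N = -519091/121146 (N = (784 + 83*(1/662))/(-183) = (784 + 83/662)*(-1/183) = (519091/662)*(-1/183) = -519091/121146 ≈ -4.2848)
H = -221 (H = 13*(-17) = -221)
H*(N + G(-29)) = -221*(-519091/121146 + 11) = -221*813515/121146 = -179786815/121146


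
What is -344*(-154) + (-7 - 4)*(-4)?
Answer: 53020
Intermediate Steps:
-344*(-154) + (-7 - 4)*(-4) = 52976 - 11*(-4) = 52976 + 44 = 53020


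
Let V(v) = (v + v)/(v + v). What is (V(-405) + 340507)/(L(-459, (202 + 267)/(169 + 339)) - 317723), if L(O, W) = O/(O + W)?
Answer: -79237233124/73934862097 ≈ -1.0717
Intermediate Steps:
L(O, W) = O/(O + W)
V(v) = 1 (V(v) = (2*v)/((2*v)) = (2*v)*(1/(2*v)) = 1)
(V(-405) + 340507)/(L(-459, (202 + 267)/(169 + 339)) - 317723) = (1 + 340507)/(-459/(-459 + (202 + 267)/(169 + 339)) - 317723) = 340508/(-459/(-459 + 469/508) - 317723) = 340508/(-459/(-232703/508) - 317723) = 340508/(-459*(-508/232703) - 317723) = 340508/(233172/232703 - 317723) = 340508/(-73934862097/232703) = 340508*(-232703/73934862097) = -79237233124/73934862097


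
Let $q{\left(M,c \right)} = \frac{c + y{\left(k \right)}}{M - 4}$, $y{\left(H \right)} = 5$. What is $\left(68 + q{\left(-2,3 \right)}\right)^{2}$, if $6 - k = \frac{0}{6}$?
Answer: $\frac{40000}{9} \approx 4444.4$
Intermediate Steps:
$k = 6$ ($k = 6 - \frac{0}{6} = 6 - 0 \cdot \frac{1}{6} = 6 - 0 = 6 + 0 = 6$)
$q{\left(M,c \right)} = \frac{5 + c}{-4 + M}$ ($q{\left(M,c \right)} = \frac{c + 5}{M - 4} = \frac{5 + c}{-4 + M}$)
$\left(68 + q{\left(-2,3 \right)}\right)^{2} = \left(68 + \frac{5 + 3}{-4 - 2}\right)^{2} = \left(68 + \frac{1}{-6} \cdot 8\right)^{2} = \left(68 - \frac{4}{3}\right)^{2} = \left(\frac{200}{3}\right)^{2} = \frac{40000}{9}$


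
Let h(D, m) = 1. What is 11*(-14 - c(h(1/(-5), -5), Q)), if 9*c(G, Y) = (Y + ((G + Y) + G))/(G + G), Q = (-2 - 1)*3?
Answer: -1298/9 ≈ -144.22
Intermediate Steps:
Q = -9 (Q = -3*3 = -9)
c(G, Y) = (2*G + 2*Y)/(18*G) (c(G, Y) = ((Y + ((G + Y) + G))/(G + G))/9 = ((Y + (Y + 2*G))/((2*G)))/9 = ((2*G + 2*Y)*(1/(2*G)))/9 = ((2*G + 2*Y)/(2*G))/9 = (2*G + 2*Y)/(18*G))
11*(-14 - c(h(1/(-5), -5), Q)) = 11*(-14 - (1 - 9)/(9*1)) = 11*(-14 - (-8)/9) = 11*(-14 - 1*(-8/9)) = 11*(-14 + 8/9) = 11*(-118/9) = -1298/9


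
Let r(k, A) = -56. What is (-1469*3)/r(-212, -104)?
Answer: 4407/56 ≈ 78.696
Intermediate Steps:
(-1469*3)/r(-212, -104) = -1469*3/(-56) = -4407*(-1/56) = 4407/56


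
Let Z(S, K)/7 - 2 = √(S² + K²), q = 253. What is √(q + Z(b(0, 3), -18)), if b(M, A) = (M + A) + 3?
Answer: √(267 + 42*√10) ≈ 19.995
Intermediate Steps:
b(M, A) = 3 + A + M (b(M, A) = (A + M) + 3 = 3 + A + M)
Z(S, K) = 14 + 7*√(K² + S²) (Z(S, K) = 14 + 7*√(S² + K²) = 14 + 7*√(K² + S²))
√(q + Z(b(0, 3), -18)) = √(253 + (14 + 7*√((-18)² + (3 + 3 + 0)²))) = √(253 + (14 + 7*√(324 + 6²))) = √(253 + (14 + 7*√(324 + 36))) = √(253 + (14 + 7*√360)) = √(253 + (14 + 7*(6*√10))) = √(253 + (14 + 42*√10)) = √(267 + 42*√10)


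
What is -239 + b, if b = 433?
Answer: 194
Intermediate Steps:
-239 + b = -239 + 433 = 194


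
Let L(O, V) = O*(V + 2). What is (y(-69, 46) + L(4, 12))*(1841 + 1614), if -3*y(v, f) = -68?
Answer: 815380/3 ≈ 2.7179e+5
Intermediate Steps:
L(O, V) = O*(2 + V)
y(v, f) = 68/3 (y(v, f) = -⅓*(-68) = 68/3)
(y(-69, 46) + L(4, 12))*(1841 + 1614) = (68/3 + 4*(2 + 12))*(1841 + 1614) = (68/3 + 4*14)*3455 = (68/3 + 56)*3455 = (236/3)*3455 = 815380/3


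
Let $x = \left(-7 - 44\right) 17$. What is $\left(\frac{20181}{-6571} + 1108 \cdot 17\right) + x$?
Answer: $\frac{118054118}{6571} \approx 17966.0$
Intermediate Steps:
$x = -867$ ($x = \left(-51\right) 17 = -867$)
$\left(\frac{20181}{-6571} + 1108 \cdot 17\right) + x = \left(\frac{20181}{-6571} + 1108 \cdot 17\right) - 867 = \left(20181 \left(- \frac{1}{6571}\right) + 18836\right) - 867 = \left(- \frac{20181}{6571} + 18836\right) - 867 = \frac{123751175}{6571} - 867 = \frac{118054118}{6571}$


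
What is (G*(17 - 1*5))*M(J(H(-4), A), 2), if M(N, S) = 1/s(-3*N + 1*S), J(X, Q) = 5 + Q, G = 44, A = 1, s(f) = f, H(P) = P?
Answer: -33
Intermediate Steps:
M(N, S) = 1/(S - 3*N) (M(N, S) = 1/(-3*N + 1*S) = 1/(-3*N + S) = 1/(S - 3*N))
(G*(17 - 1*5))*M(J(H(-4), A), 2) = (44*(17 - 1*5))*(-1/(-1*2 + 3*(5 + 1))) = (44*(17 - 5))*(-1/(-2 + 3*6)) = (44*12)*(-1/(-2 + 18)) = 528*(-1/16) = -33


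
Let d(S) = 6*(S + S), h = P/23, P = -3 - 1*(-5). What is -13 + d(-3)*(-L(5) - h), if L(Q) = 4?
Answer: 3085/23 ≈ 134.13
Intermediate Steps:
P = 2 (P = -3 + 5 = 2)
h = 2/23 ≈ 0.086957
d(S) = 12*S (d(S) = 6*(2*S) = 12*S)
-13 + d(-3)*(-L(5) - h) = -13 + (12*(-3))*(-1*4 - 1*2/23) = -13 - 36*(-4 - 2/23) = -13 - 36*(-94/23) = -13 + 3384/23 = 3085/23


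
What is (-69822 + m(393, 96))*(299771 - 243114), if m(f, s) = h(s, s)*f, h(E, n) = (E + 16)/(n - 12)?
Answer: -3926216786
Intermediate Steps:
h(E, n) = (16 + E)/(-12 + n)
m(f, s) = f*(16 + s)/(-12 + s) (m(f, s) = ((16 + s)/(-12 + s))*f = f*(16 + s)/(-12 + s))
(-69822 + m(393, 96))*(299771 - 243114) = (-69822 + 393*(16 + 96)/(-12 + 96))*(299771 - 243114) = (-69822 + 393*112/84)*56657 = (-69822 + 393*(1/84)*112)*56657 = (-69822 + 524)*56657 = -69298*56657 = -3926216786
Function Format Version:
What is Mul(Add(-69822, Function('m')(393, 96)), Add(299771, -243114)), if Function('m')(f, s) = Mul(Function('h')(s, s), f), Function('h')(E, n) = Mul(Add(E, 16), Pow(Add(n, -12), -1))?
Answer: -3926216786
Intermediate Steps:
Function('h')(E, n) = Mul(Pow(Add(-12, n), -1), Add(16, E)) (Function('h')(E, n) = Mul(Add(16, E), Pow(Add(-12, n), -1)) = Mul(Pow(Add(-12, n), -1), Add(16, E)))
Function('m')(f, s) = Mul(f, Pow(Add(-12, s), -1), Add(16, s)) (Function('m')(f, s) = Mul(Mul(Pow(Add(-12, s), -1), Add(16, s)), f) = Mul(f, Pow(Add(-12, s), -1), Add(16, s)))
Mul(Add(-69822, Function('m')(393, 96)), Add(299771, -243114)) = Mul(Add(-69822, Mul(393, Pow(Add(-12, 96), -1), Add(16, 96))), Add(299771, -243114)) = Mul(Add(-69822, Mul(393, Pow(84, -1), 112)), 56657) = Mul(Add(-69822, Mul(393, Rational(1, 84), 112)), 56657) = Mul(Add(-69822, 524), 56657) = Mul(-69298, 56657) = -3926216786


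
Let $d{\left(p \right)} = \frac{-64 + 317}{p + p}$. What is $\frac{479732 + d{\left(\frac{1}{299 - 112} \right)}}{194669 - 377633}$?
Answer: $- \frac{1006775}{365928} \approx -2.7513$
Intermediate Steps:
$d{\left(p \right)} = \frac{253}{2 p}$
$\frac{479732 + d{\left(\frac{1}{299 - 112} \right)}}{194669 - 377633} = \frac{479732 + \frac{253}{2 \frac{1}{299 - 112}}}{194669 - 377633} = \frac{479732 + \frac{253}{2 \cdot \frac{1}{187}}}{-182964} = \left(479732 + \frac{253 \frac{1}{\frac{1}{187}}}{2}\right) \left(- \frac{1}{182964}\right) = \left(479732 + \frac{253}{2} \cdot 187\right) \left(- \frac{1}{182964}\right) = \left(479732 + \frac{47311}{2}\right) \left(- \frac{1}{182964}\right) = \frac{1006775}{2} \left(- \frac{1}{182964}\right) = - \frac{1006775}{365928}$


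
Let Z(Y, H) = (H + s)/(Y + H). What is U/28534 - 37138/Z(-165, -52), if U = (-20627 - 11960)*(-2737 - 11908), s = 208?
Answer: 38050359638/556413 ≈ 68385.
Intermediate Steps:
U = 477236615 (U = -32587*(-14645) = 477236615)
Z(Y, H) = (208 + H)/(H + Y) (Z(Y, H) = (H + 208)/(Y + H) = (208 + H)/(H + Y))
U/28534 - 37138/Z(-165, -52) = 477236615/28534 - 37138*(-52 - 165)/(208 - 52) = 477236615*(1/28534) - 37138/(156/(-217)) = 477236615/28534 - 37138/((-1/217*156)) = 477236615/28534 - 37138/(-156/217) = 477236615/28534 - 37138*(-217/156) = 477236615/28534 + 4029473/78 = 38050359638/556413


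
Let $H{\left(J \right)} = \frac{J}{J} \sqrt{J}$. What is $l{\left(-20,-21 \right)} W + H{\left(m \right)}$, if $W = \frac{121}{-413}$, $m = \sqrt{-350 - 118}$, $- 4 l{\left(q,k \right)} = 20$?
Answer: $\frac{605}{413} + \sqrt{6} \sqrt[4]{13} \sqrt{i} \approx 4.7538 + 3.2889 i$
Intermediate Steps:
$l{\left(q,k \right)} = -5$ ($l{\left(q,k \right)} = \left(- \frac{1}{4}\right) 20 = -5$)
$m = 6 i \sqrt{13}$ ($m = \sqrt{-468} = 6 i \sqrt{13} \approx 21.633 i$)
$H{\left(J \right)} = \sqrt{J}$ ($H{\left(J \right)} = 1 \sqrt{J} = \sqrt{J}$)
$W = - \frac{121}{413}$ ($W = 121 \left(- \frac{1}{413}\right) = - \frac{121}{413} \approx -0.29298$)
$l{\left(-20,-21 \right)} W + H{\left(m \right)} = \left(-5\right) \left(- \frac{121}{413}\right) + \sqrt{6 i \sqrt{13}} = \frac{605}{413} + \sqrt{6} \sqrt[4]{13} \sqrt{i}$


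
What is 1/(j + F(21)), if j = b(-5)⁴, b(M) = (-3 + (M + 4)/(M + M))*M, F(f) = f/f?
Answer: 16/707297 ≈ 2.2621e-5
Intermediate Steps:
F(f) = 1
b(M) = M*(-3 + (4 + M)/(2*M)) (b(M) = (-3 + (4 + M)/((2*M)))*M = (-3 + (4 + M)*(1/(2*M)))*M = (-3 + (4 + M)/(2*M))*M = M*(-3 + (4 + M)/(2*M)))
j = 707281/16 (j = (2 - 5/2*(-5))⁴ = (2 + 25/2)⁴ = (29/2)⁴ = 707281/16 ≈ 44205.)
1/(j + F(21)) = 1/(707281/16 + 1) = 1/(707297/16) = 16/707297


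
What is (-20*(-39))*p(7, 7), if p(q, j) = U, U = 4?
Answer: 3120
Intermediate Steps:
p(q, j) = 4
(-20*(-39))*p(7, 7) = -20*(-39)*4 = 780*4 = 3120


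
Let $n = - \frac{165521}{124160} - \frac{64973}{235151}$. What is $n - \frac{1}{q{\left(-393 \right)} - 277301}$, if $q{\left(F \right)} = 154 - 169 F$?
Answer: $- \frac{990206315509807}{615254644775680} \approx -1.6094$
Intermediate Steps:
$q{\left(F \right)} = 154 - 169 F$
$n = - \frac{46989476351}{29196348160}$ ($n = \left(-165521\right) \frac{1}{124160} - \frac{64973}{235151} = - \frac{165521}{124160} - \frac{64973}{235151} = - \frac{46989476351}{29196348160} \approx -1.6094$)
$n - \frac{1}{q{\left(-393 \right)} - 277301} = - \frac{46989476351}{29196348160} - \frac{1}{\left(154 - -66417\right) - 277301} = - \frac{46989476351}{29196348160} - \frac{1}{\left(154 + 66417\right) - 277301} = - \frac{46989476351}{29196348160} - \frac{1}{66571 - 277301} = - \frac{46989476351}{29196348160} - \frac{1}{-210730} = - \frac{46989476351}{29196348160} - - \frac{1}{210730} = - \frac{46989476351}{29196348160} + \frac{1}{210730} = - \frac{990206315509807}{615254644775680}$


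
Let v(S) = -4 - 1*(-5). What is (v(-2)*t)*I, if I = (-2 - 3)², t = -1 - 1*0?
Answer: -25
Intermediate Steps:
t = -1 (t = -1 + 0 = -1)
v(S) = 1 (v(S) = -4 + 5 = 1)
I = 25 (I = (-5)² = 25)
(v(-2)*t)*I = (1*(-1))*25 = -1*25 = -25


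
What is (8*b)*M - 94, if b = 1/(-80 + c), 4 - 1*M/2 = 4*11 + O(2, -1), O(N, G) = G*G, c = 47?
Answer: -2446/33 ≈ -74.121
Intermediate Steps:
O(N, G) = G²
M = -82 (M = 8 - 2*(4*11 + (-1)²) = 8 - 2*(44 + 1) = 8 - 2*45 = 8 - 90 = -82)
b = -1/33 (b = 1/(-80 + 47) = 1/(-33) = -1/33 ≈ -0.030303)
(8*b)*M - 94 = (8*(-1/33))*(-82) - 94 = -8/33*(-82) - 94 = 656/33 - 94 = -2446/33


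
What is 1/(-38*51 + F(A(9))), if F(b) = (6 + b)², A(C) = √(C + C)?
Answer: -157/295572 - √2/98524 ≈ -0.00054553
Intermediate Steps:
A(C) = √2*√C (A(C) = √(2*C) = √2*√C)
1/(-38*51 + F(A(9))) = 1/(-38*51 + (6 + √2*√9)²) = 1/(-1938 + (6 + √2*3)²) = 1/(-1938 + (6 + 3*√2)²)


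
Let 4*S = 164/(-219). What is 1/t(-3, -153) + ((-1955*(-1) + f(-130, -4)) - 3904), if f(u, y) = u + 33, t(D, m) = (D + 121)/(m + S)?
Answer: -26453140/12921 ≈ -2047.3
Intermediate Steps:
S = -41/219 (S = (164/(-219))/4 = (164*(-1/219))/4 = (¼)*(-164/219) = -41/219 ≈ -0.18721)
t(D, m) = (121 + D)/(-41/219 + m) (t(D, m) = (D + 121)/(m - 41/219) = (121 + D)/(-41/219 + m))
f(u, y) = 33 + u
1/t(-3, -153) + ((-1955*(-1) + f(-130, -4)) - 3904) = 1/(219*(121 - 3)/(-41 + 219*(-153))) + ((-1955*(-1) + (33 - 130)) - 3904) = 1/(219*118/(-41 - 33507)) + ((1955 - 97) - 3904) = 1/(219*118/(-33548)) + (1858 - 3904) = 1/(219*(-1/33548)*118) - 2046 = 1/(-12921/16774) - 2046 = -16774/12921 - 2046 = -26453140/12921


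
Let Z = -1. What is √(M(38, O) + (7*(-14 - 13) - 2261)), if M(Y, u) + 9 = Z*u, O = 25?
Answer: 6*I*√69 ≈ 49.84*I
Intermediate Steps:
M(Y, u) = -9 - u
√(M(38, O) + (7*(-14 - 13) - 2261)) = √((-9 - 1*25) + (7*(-14 - 13) - 2261)) = √((-9 - 25) + (7*(-27) - 2261)) = √(-34 + (-189 - 2261)) = √(-34 - 2450) = √(-2484) = 6*I*√69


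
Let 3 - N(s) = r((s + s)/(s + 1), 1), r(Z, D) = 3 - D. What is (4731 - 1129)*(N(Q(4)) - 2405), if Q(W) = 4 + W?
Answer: -8659208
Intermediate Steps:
N(s) = 1 (N(s) = 3 - (3 - 1*1) = 3 - (3 - 1) = 3 - 1*2 = 3 - 2 = 1)
(4731 - 1129)*(N(Q(4)) - 2405) = (4731 - 1129)*(1 - 2405) = 3602*(-2404) = -8659208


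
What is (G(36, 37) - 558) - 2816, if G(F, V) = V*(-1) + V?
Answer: -3374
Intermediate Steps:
G(F, V) = 0 (G(F, V) = -V + V = 0)
(G(36, 37) - 558) - 2816 = (0 - 558) - 2816 = -558 - 2816 = -3374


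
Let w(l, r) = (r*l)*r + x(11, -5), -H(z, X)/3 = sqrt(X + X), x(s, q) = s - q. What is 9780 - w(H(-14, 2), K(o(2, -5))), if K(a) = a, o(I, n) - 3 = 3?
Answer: 9980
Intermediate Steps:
o(I, n) = 6 (o(I, n) = 3 + 3 = 6)
H(z, X) = -3*sqrt(2)*sqrt(X) (H(z, X) = -3*sqrt(X + X) = -3*sqrt(2)*sqrt(X))
w(l, r) = 16 + l*r**2 (w(l, r) = (r*l)*r + (11 - 1*(-5)) = (l*r)*r + (11 + 5) = l*r**2 + 16 = 16 + l*r**2)
9780 - w(H(-14, 2), K(o(2, -5))) = 9780 - (16 - 3*sqrt(2)*sqrt(2)*6**2) = 9780 - (16 - 6*36) = 9780 - (16 - 216) = 9780 - 1*(-200) = 9780 + 200 = 9980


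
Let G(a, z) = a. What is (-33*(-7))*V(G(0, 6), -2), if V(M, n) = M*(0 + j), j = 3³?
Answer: 0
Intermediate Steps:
j = 27
V(M, n) = 27*M (V(M, n) = M*(0 + 27) = M*27 = 27*M)
(-33*(-7))*V(G(0, 6), -2) = (-33*(-7))*(27*0) = 231*0 = 0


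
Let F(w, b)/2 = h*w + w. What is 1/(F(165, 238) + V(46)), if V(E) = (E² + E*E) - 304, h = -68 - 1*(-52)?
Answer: -1/1022 ≈ -0.00097847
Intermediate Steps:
h = -16 (h = -68 + 52 = -16)
F(w, b) = -30*w (F(w, b) = 2*(-16*w + w) = 2*(-15*w) = -30*w)
V(E) = -304 + 2*E² (V(E) = (E² + E²) - 304 = 2*E² - 304 = -304 + 2*E²)
1/(F(165, 238) + V(46)) = 1/(-30*165 + (-304 + 2*46²)) = 1/(-4950 + (-304 + 2*2116)) = 1/(-4950 + (-304 + 4232)) = 1/(-4950 + 3928) = 1/(-1022) = -1/1022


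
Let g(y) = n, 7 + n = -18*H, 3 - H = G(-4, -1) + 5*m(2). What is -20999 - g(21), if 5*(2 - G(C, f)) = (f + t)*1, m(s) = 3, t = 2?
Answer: -106202/5 ≈ -21240.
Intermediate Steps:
G(C, f) = 8/5 - f/5 (G(C, f) = 2 - (f + 2)/5 = 2 - (2 + f)/5 = 2 + (-⅖ - f/5) = 8/5 - f/5)
H = -69/5 (H = 3 - ((8/5 - ⅕*(-1)) + 5*3) = 3 - ((8/5 + ⅕) + 15) = 3 - (9/5 + 15) = 3 - 1*84/5 = 3 - 84/5 = -69/5 ≈ -13.800)
n = 1207/5 (n = -7 - 18*(-69/5) = -7 + 1242/5 = 1207/5 ≈ 241.40)
g(y) = 1207/5
-20999 - g(21) = -20999 - 1*1207/5 = -20999 - 1207/5 = -106202/5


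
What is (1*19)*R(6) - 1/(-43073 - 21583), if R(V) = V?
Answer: 7370785/64656 ≈ 114.00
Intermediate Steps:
(1*19)*R(6) - 1/(-43073 - 21583) = (1*19)*6 - 1/(-43073 - 21583) = 19*6 - 1/(-64656) = 114 - 1*(-1/64656) = 114 + 1/64656 = 7370785/64656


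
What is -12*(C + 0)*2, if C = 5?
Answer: -120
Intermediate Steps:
-12*(C + 0)*2 = -12*(5 + 0)*2 = -12*5*2 = -60*2 = -120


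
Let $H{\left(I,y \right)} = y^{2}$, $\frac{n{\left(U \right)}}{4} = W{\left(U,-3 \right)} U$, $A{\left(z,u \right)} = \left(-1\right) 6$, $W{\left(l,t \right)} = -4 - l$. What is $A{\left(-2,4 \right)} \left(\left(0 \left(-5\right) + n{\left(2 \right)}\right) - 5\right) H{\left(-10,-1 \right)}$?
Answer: $318$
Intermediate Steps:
$A{\left(z,u \right)} = -6$
$n{\left(U \right)} = 4 U \left(-4 - U\right)$ ($n{\left(U \right)} = 4 \left(-4 - U\right) U = 4 U \left(-4 - U\right)$)
$A{\left(-2,4 \right)} \left(\left(0 \left(-5\right) + n{\left(2 \right)}\right) - 5\right) H{\left(-10,-1 \right)} = - 6 \left(\left(0 \left(-5\right) - 8 \left(4 + 2\right)\right) - 5\right) \left(-1\right)^{2} = - 6 \left(\left(0 - 8 \cdot 6\right) - 5\right) 1 = - 6 \left(\left(0 - 48\right) - 5\right) 1 = - 6 \left(-48 - 5\right) 1 = \left(-6\right) \left(-53\right) 1 = 318 \cdot 1 = 318$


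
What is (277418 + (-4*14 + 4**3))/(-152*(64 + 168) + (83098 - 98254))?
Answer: -138713/25210 ≈ -5.5023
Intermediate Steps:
(277418 + (-4*14 + 4**3))/(-152*(64 + 168) + (83098 - 98254)) = (277418 + (-56 + 64))/(-152*232 - 15156) = (277418 + 8)/(-35264 - 15156) = 277426/(-50420) = 277426*(-1/50420) = -138713/25210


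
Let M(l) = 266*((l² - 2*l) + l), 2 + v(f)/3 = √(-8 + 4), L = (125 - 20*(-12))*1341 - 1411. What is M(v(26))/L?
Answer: 114/34861 - 1482*I/34861 ≈ 0.0032701 - 0.042512*I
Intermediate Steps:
L = 488054 (L = (125 + 240)*1341 - 1411 = 365*1341 - 1411 = 489465 - 1411 = 488054)
v(f) = -6 + 6*I (v(f) = -6 + 3*√(-8 + 4) = -6 + 3*√(-4) = -6 + 3*(2*I) = -6 + 6*I)
M(l) = -266*l + 266*l² (M(l) = 266*(l² - l) = -266*l + 266*l²)
M(v(26))/L = (266*(-6 + 6*I)*(-1 + (-6 + 6*I)))/488054 = (266*(-6 + 6*I)*(-7 + 6*I))*(1/488054) = (266*(-7 + 6*I)*(-6 + 6*I))*(1/488054) = 19*(-7 + 6*I)*(-6 + 6*I)/34861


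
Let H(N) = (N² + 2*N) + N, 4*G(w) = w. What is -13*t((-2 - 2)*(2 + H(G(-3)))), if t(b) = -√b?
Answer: 13*I*√5/2 ≈ 14.534*I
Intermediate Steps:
G(w) = w/4
H(N) = N² + 3*N
-13*t((-2 - 2)*(2 + H(G(-3)))) = -(-13)*√((-2 - 2)*(2 + ((¼)*(-3))*(3 + (¼)*(-3)))) = -(-13)*√(-4*(2 - 3*(3 - ¾)/4)) = -(-13)*√(-4*(2 - ¾*9/4)) = -(-13)*√(-4*(2 - 27/16)) = -(-13)*√(-4*5/16) = -(-13)*√(-5/4) = -(-13)*I*√5/2 = 13*I*√5/2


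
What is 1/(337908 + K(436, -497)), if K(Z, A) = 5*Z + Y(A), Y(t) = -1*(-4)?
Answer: 1/340092 ≈ 2.9404e-6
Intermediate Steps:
Y(t) = 4
K(Z, A) = 4 + 5*Z (K(Z, A) = 5*Z + 4 = 4 + 5*Z)
1/(337908 + K(436, -497)) = 1/(337908 + (4 + 5*436)) = 1/(337908 + (4 + 2180)) = 1/(337908 + 2184) = 1/340092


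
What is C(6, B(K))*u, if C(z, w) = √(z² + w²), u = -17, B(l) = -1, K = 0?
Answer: -17*√37 ≈ -103.41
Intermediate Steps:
C(z, w) = √(w² + z²)
C(6, B(K))*u = √((-1)² + 6²)*(-17) = √(1 + 36)*(-17) = √37*(-17) = -17*√37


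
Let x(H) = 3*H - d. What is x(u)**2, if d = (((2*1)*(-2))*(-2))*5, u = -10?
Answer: 4900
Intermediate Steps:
d = 40 (d = ((2*(-2))*(-2))*5 = -4*(-2)*5 = 8*5 = 40)
x(H) = -40 + 3*H (x(H) = 3*H - 1*40 = 3*H - 40 = -40 + 3*H)
x(u)**2 = (-40 + 3*(-10))**2 = (-40 - 30)**2 = (-70)**2 = 4900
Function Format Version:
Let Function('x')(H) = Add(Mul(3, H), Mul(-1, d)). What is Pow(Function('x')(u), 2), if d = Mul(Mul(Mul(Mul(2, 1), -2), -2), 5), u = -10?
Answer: 4900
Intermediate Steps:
d = 40 (d = Mul(Mul(Mul(2, -2), -2), 5) = Mul(Mul(-4, -2), 5) = Mul(8, 5) = 40)
Function('x')(H) = Add(-40, Mul(3, H)) (Function('x')(H) = Add(Mul(3, H), Mul(-1, 40)) = Add(Mul(3, H), -40) = Add(-40, Mul(3, H)))
Pow(Function('x')(u), 2) = Pow(Add(-40, Mul(3, -10)), 2) = Pow(Add(-40, -30), 2) = Pow(-70, 2) = 4900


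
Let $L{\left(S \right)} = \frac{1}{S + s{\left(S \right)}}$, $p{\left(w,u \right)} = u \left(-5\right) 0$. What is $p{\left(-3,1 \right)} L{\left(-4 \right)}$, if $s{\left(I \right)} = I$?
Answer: $0$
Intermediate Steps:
$p{\left(w,u \right)} = 0$ ($p{\left(w,u \right)} = - 5 u 0 = 0$)
$L{\left(S \right)} = \frac{1}{2 S}$ ($L{\left(S \right)} = \frac{1}{S + S} = \frac{1}{2 S}$)
$p{\left(-3,1 \right)} L{\left(-4 \right)} = 0 \frac{1}{2 \left(-4\right)} = 0 \cdot \frac{1}{2} \left(- \frac{1}{4}\right) = 0 \left(- \frac{1}{8}\right) = 0$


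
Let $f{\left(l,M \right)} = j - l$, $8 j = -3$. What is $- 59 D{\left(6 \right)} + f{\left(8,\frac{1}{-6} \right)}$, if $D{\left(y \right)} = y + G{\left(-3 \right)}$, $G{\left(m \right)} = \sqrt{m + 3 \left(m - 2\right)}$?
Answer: $- \frac{2899}{8} - 177 i \sqrt{2} \approx -362.38 - 250.32 i$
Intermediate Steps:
$j = - \frac{3}{8}$ ($j = \frac{1}{8} \left(-3\right) = - \frac{3}{8} \approx -0.375$)
$G{\left(m \right)} = \sqrt{-6 + 4 m}$ ($G{\left(m \right)} = \sqrt{m + 3 \left(-2 + m\right)} = \sqrt{m + \left(-6 + 3 m\right)} = \sqrt{-6 + 4 m}$)
$f{\left(l,M \right)} = - \frac{3}{8} - l$
$D{\left(y \right)} = y + 3 i \sqrt{2}$ ($D{\left(y \right)} = y + \sqrt{-6 + 4 \left(-3\right)} = y + \sqrt{-6 - 12} = y + \sqrt{-18} = y + 3 i \sqrt{2}$)
$- 59 D{\left(6 \right)} + f{\left(8,\frac{1}{-6} \right)} = - 59 \left(6 + 3 i \sqrt{2}\right) - \frac{67}{8} = \left(-354 - 177 i \sqrt{2}\right) - \frac{67}{8} = - \frac{2899}{8} - 177 i \sqrt{2}$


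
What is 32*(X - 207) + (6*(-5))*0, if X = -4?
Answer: -6752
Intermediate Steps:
32*(X - 207) + (6*(-5))*0 = 32*(-4 - 207) + (6*(-5))*0 = 32*(-211) - 30*0 = -6752 + 0 = -6752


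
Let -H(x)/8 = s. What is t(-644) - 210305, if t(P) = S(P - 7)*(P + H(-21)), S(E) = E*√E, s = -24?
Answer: -210305 + 294252*I*√651 ≈ -2.1031e+5 + 7.5078e+6*I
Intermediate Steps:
H(x) = 192 (H(x) = -8*(-24) = 192)
S(E) = E^(3/2)
t(P) = (-7 + P)^(3/2)*(192 + P) (t(P) = (P - 7)^(3/2)*(P + 192) = (-7 + P)^(3/2)*(192 + P))
t(-644) - 210305 = (-7 - 644)^(3/2)*(192 - 644) - 210305 = (-651)^(3/2)*(-452) - 210305 = -651*I*√651*(-452) - 210305 = 294252*I*√651 - 210305 = -210305 + 294252*I*√651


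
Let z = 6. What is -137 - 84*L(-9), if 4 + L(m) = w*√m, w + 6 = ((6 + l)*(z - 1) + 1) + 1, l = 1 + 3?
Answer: 199 - 11592*I ≈ 199.0 - 11592.0*I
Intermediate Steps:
l = 4
w = 46 (w = -6 + (((6 + 4)*(6 - 1) + 1) + 1) = -6 + ((10*5 + 1) + 1) = -6 + ((50 + 1) + 1) = -6 + (51 + 1) = -6 + 52 = 46)
L(m) = -4 + 46*√m
-137 - 84*L(-9) = -137 - 84*(-4 + 46*√(-9)) = -137 - 84*(-4 + 46*(3*I)) = -137 - 84*(-4 + 138*I) = -137 + (336 - 11592*I) = 199 - 11592*I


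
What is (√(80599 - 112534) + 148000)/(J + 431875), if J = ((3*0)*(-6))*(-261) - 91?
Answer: 18500/53973 + I*√31935/431784 ≈ 0.34276 + 0.00041387*I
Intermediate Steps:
J = -91 (J = (0*(-6))*(-261) - 91 = 0*(-261) - 91 = 0 - 91 = -91)
(√(80599 - 112534) + 148000)/(J + 431875) = (√(80599 - 112534) + 148000)/(-91 + 431875) = (√(-31935) + 148000)/431784 = (I*√31935 + 148000)*(1/431784) = (148000 + I*√31935)*(1/431784) = 18500/53973 + I*√31935/431784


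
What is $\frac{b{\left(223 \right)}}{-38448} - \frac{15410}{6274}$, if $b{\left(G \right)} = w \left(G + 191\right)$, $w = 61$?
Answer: $- \frac{20859091}{6700632} \approx -3.113$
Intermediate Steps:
$b{\left(G \right)} = 11651 + 61 G$ ($b{\left(G \right)} = 61 \left(G + 191\right) = 61 \left(191 + G\right) = 11651 + 61 G$)
$\frac{b{\left(223 \right)}}{-38448} - \frac{15410}{6274} = \frac{11651 + 61 \cdot 223}{-38448} - \frac{15410}{6274} = \left(11651 + 13603\right) \left(- \frac{1}{38448}\right) - \frac{7705}{3137} = 25254 \left(- \frac{1}{38448}\right) - \frac{7705}{3137} = - \frac{1403}{2136} - \frac{7705}{3137} = - \frac{20859091}{6700632}$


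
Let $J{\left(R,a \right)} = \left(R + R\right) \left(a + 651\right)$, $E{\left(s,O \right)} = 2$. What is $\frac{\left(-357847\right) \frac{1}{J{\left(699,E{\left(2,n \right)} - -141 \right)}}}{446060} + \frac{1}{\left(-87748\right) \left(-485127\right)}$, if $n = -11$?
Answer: $- \frac{1269388884436991}{1756436205277395455760} \approx -7.2271 \cdot 10^{-7}$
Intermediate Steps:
$J{\left(R,a \right)} = 2 R \left(651 + a\right)$
$\frac{\left(-357847\right) \frac{1}{J{\left(699,E{\left(2,n \right)} - -141 \right)}}}{446060} + \frac{1}{\left(-87748\right) \left(-485127\right)} = \frac{\left(-357847\right) \frac{1}{2 \cdot 699 \left(651 + \left(2 - -141\right)\right)}}{446060} + \frac{1}{\left(-87748\right) \left(-485127\right)} = - \frac{357847}{2 \cdot 699 \left(651 + \left(2 + 141\right)\right)} \frac{1}{446060} - - \frac{1}{42568923996} = - \frac{357847}{2 \cdot 699 \left(651 + 143\right)} \frac{1}{446060} + \frac{1}{42568923996} = - \frac{357847}{2 \cdot 699 \cdot 794} \cdot \frac{1}{446060} + \frac{1}{42568923996} = - \frac{357847}{1110012} \cdot \frac{1}{446060} + \frac{1}{42568923996} = \left(-357847\right) \frac{1}{1110012} \cdot \frac{1}{446060} + \frac{1}{42568923996} = \left(- \frac{357847}{1110012}\right) \frac{1}{446060} + \frac{1}{42568923996} = - \frac{357847}{495131952720} + \frac{1}{42568923996} = - \frac{1269388884436991}{1756436205277395455760}$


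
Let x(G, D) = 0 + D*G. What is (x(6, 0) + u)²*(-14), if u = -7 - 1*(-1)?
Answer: -504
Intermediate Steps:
u = -6 (u = -7 + 1 = -6)
x(G, D) = D*G
(x(6, 0) + u)²*(-14) = (0*6 - 6)²*(-14) = (0 - 6)²*(-14) = (-6)²*(-14) = 36*(-14) = -504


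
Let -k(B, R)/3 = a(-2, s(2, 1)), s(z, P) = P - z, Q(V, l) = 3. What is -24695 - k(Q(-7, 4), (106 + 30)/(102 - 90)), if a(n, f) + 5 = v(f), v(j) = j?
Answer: -24713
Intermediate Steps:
a(n, f) = -5 + f
k(B, R) = 18 (k(B, R) = -3*(-5 + (1 - 1*2)) = -3*(-5 + (1 - 2)) = -3*(-5 - 1) = -3*(-6) = 18)
-24695 - k(Q(-7, 4), (106 + 30)/(102 - 90)) = -24695 - 1*18 = -24695 - 18 = -24713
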